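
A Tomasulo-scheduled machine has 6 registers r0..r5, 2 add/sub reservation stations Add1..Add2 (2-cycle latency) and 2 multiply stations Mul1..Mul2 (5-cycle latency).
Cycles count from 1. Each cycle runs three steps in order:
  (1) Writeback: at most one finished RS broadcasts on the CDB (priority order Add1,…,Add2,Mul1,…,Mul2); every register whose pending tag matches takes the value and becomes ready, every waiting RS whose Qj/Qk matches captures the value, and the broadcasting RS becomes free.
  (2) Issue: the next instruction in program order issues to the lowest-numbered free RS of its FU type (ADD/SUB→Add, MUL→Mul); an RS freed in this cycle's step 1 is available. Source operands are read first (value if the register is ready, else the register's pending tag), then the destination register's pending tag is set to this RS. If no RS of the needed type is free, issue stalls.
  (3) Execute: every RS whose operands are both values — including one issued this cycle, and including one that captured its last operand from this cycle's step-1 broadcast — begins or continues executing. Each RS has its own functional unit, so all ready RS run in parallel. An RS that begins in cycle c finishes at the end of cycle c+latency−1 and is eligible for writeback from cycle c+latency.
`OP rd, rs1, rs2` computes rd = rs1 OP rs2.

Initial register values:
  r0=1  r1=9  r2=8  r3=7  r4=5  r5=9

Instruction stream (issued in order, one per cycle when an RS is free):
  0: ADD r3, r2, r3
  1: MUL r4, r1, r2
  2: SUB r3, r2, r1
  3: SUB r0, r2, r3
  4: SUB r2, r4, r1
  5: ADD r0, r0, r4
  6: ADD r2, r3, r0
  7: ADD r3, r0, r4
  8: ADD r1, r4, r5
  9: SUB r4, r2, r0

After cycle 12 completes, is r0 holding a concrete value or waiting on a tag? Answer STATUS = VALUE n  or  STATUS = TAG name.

  c1: issue ADD r3<-Add1  regs: r0:1,r1:9,r2:8,r3:Add1,r4:5,r5:9
  c2: issue MUL r4<-Mul1  regs: r0:1,r1:9,r2:8,r3:Add1,r4:Mul1,r5:9
  c3: CDB Add1=15; issue SUB r3<-Add1  regs: r0:1,r1:9,r2:8,r3:Add1,r4:Mul1,r5:9
  c4: issue SUB r0<-Add2  regs: r0:Add2,r1:9,r2:8,r3:Add1,r4:Mul1,r5:9
  c5: CDB Add1=-1; issue SUB r2<-Add1  regs: r0:Add2,r1:9,r2:Add1,r3:-1,r4:Mul1,r5:9
  c6: stall  regs: r0:Add2,r1:9,r2:Add1,r3:-1,r4:Mul1,r5:9
  c7: CDB Add2=9; issue ADD r0<-Add2  regs: r0:Add2,r1:9,r2:Add1,r3:-1,r4:Mul1,r5:9
  c8: CDB Mul1=72; stall  regs: r0:Add2,r1:9,r2:Add1,r3:-1,r4:72,r5:9
  c9: stall  regs: r0:Add2,r1:9,r2:Add1,r3:-1,r4:72,r5:9
  c10: CDB Add1=63; issue ADD r2<-Add1  regs: r0:Add2,r1:9,r2:Add1,r3:-1,r4:72,r5:9
  c11: CDB Add2=81; issue ADD r3<-Add2  regs: r0:81,r1:9,r2:Add1,r3:Add2,r4:72,r5:9
  c12: stall  regs: r0:81,r1:9,r2:Add1,r3:Add2,r4:72,r5:9

STATUS = VALUE 81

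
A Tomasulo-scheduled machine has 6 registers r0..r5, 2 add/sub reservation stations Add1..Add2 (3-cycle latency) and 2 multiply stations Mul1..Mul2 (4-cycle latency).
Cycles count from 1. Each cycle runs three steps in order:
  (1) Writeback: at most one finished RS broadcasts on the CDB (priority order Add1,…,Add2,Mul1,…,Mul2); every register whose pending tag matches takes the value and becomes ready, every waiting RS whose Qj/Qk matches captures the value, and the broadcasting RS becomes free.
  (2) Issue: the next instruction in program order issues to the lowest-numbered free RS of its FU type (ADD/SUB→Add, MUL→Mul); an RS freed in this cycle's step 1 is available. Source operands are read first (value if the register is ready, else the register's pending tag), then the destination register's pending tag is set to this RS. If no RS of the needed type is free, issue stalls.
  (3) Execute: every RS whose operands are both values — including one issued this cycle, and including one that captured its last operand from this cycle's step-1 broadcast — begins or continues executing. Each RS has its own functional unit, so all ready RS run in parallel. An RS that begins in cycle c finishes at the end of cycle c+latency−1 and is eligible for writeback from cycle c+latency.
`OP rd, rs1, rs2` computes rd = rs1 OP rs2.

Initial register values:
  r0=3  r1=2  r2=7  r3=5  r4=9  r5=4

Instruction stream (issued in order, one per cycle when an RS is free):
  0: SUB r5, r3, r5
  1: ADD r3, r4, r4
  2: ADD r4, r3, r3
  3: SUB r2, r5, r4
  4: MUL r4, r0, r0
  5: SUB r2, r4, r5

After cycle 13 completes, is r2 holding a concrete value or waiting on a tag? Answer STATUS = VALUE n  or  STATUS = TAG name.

STATUS = VALUE 8

c1: issue SUB r5<-Add1 | r0:3,r1:2,r2:7,r3:5,r4:9,r5:Add1
c2: issue ADD r3<-Add2 | r0:3,r1:2,r2:7,r3:Add2,r4:9,r5:Add1
c3: stall | r0:3,r1:2,r2:7,r3:Add2,r4:9,r5:Add1
c4: CDB Add1=1; issue ADD r4<-Add1 | r0:3,r1:2,r2:7,r3:Add2,r4:Add1,r5:1
c5: CDB Add2=18; issue SUB r2<-Add2 | r0:3,r1:2,r2:Add2,r3:18,r4:Add1,r5:1
c6: issue MUL r4<-Mul1 | r0:3,r1:2,r2:Add2,r3:18,r4:Mul1,r5:1
c7: stall | r0:3,r1:2,r2:Add2,r3:18,r4:Mul1,r5:1
c8: CDB Add1=36; issue SUB r2<-Add1 | r0:3,r1:2,r2:Add1,r3:18,r4:Mul1,r5:1
c9: - | r0:3,r1:2,r2:Add1,r3:18,r4:Mul1,r5:1
c10: CDB Mul1=9 | r0:3,r1:2,r2:Add1,r3:18,r4:9,r5:1
c11: CDB Add2=-35 | r0:3,r1:2,r2:Add1,r3:18,r4:9,r5:1
c12: - | r0:3,r1:2,r2:Add1,r3:18,r4:9,r5:1
c13: CDB Add1=8 | r0:3,r1:2,r2:8,r3:18,r4:9,r5:1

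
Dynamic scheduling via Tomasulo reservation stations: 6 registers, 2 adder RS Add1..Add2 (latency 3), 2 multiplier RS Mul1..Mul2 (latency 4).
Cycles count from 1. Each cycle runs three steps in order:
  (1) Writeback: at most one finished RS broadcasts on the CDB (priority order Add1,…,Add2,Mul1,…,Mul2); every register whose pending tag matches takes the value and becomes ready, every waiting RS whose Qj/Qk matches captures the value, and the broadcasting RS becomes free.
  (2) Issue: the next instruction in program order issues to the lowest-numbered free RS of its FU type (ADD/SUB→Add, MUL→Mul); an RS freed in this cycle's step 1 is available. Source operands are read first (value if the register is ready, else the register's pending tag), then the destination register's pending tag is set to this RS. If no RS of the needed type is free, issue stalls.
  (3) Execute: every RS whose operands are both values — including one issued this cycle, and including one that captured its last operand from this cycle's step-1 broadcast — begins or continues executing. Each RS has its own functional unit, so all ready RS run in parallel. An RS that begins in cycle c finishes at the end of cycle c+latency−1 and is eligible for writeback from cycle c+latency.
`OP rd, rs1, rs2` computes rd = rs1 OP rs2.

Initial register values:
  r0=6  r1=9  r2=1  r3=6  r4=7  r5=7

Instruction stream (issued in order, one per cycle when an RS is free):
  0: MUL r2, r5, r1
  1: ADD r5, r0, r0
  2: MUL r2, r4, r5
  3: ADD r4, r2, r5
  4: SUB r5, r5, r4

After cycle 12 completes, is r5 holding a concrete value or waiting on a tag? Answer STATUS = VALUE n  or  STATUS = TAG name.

  c1: issue MUL r2<-Mul1  regs: r0:6,r1:9,r2:Mul1,r3:6,r4:7,r5:7
  c2: issue ADD r5<-Add1  regs: r0:6,r1:9,r2:Mul1,r3:6,r4:7,r5:Add1
  c3: issue MUL r2<-Mul2  regs: r0:6,r1:9,r2:Mul2,r3:6,r4:7,r5:Add1
  c4: issue ADD r4<-Add2  regs: r0:6,r1:9,r2:Mul2,r3:6,r4:Add2,r5:Add1
  c5: CDB Add1=12; issue SUB r5<-Add1  regs: r0:6,r1:9,r2:Mul2,r3:6,r4:Add2,r5:Add1
  c6: CDB Mul1=63  regs: r0:6,r1:9,r2:Mul2,r3:6,r4:Add2,r5:Add1
  c7: -  regs: r0:6,r1:9,r2:Mul2,r3:6,r4:Add2,r5:Add1
  c8: -  regs: r0:6,r1:9,r2:Mul2,r3:6,r4:Add2,r5:Add1
  c9: CDB Mul2=84  regs: r0:6,r1:9,r2:84,r3:6,r4:Add2,r5:Add1
  c10: -  regs: r0:6,r1:9,r2:84,r3:6,r4:Add2,r5:Add1
  c11: -  regs: r0:6,r1:9,r2:84,r3:6,r4:Add2,r5:Add1
  c12: CDB Add2=96  regs: r0:6,r1:9,r2:84,r3:6,r4:96,r5:Add1

STATUS = TAG Add1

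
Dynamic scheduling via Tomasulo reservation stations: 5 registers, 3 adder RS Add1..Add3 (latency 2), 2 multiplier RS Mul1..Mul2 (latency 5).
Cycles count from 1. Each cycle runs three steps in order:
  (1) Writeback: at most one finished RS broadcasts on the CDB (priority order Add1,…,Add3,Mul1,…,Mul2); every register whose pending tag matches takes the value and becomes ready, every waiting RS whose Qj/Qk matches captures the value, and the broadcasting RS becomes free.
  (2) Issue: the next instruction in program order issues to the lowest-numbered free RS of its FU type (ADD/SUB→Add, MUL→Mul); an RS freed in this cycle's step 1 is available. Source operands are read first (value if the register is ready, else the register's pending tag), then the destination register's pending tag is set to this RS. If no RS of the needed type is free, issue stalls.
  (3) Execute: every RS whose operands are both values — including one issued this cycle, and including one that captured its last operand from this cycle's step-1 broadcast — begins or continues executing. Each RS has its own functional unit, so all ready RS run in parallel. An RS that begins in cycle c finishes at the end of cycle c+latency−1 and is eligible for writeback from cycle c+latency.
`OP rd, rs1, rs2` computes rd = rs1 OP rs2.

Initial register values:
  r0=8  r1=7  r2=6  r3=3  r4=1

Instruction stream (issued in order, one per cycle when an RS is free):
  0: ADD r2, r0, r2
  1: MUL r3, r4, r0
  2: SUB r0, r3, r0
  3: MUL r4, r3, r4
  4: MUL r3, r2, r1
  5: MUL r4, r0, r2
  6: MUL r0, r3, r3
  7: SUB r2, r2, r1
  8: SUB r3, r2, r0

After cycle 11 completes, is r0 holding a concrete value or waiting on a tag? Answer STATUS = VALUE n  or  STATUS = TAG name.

STATUS = VALUE 0

cycle 1: issue ADD r2<-Add1 // r0:8,r1:7,r2:Add1,r3:3,r4:1
cycle 2: issue MUL r3<-Mul1 // r0:8,r1:7,r2:Add1,r3:Mul1,r4:1
cycle 3: CDB Add1=14; issue SUB r0<-Add1 // r0:Add1,r1:7,r2:14,r3:Mul1,r4:1
cycle 4: issue MUL r4<-Mul2 // r0:Add1,r1:7,r2:14,r3:Mul1,r4:Mul2
cycle 5: stall // r0:Add1,r1:7,r2:14,r3:Mul1,r4:Mul2
cycle 6: stall // r0:Add1,r1:7,r2:14,r3:Mul1,r4:Mul2
cycle 7: CDB Mul1=8; issue MUL r3<-Mul1 // r0:Add1,r1:7,r2:14,r3:Mul1,r4:Mul2
cycle 8: stall // r0:Add1,r1:7,r2:14,r3:Mul1,r4:Mul2
cycle 9: CDB Add1=0; stall // r0:0,r1:7,r2:14,r3:Mul1,r4:Mul2
cycle 10: stall // r0:0,r1:7,r2:14,r3:Mul1,r4:Mul2
cycle 11: stall // r0:0,r1:7,r2:14,r3:Mul1,r4:Mul2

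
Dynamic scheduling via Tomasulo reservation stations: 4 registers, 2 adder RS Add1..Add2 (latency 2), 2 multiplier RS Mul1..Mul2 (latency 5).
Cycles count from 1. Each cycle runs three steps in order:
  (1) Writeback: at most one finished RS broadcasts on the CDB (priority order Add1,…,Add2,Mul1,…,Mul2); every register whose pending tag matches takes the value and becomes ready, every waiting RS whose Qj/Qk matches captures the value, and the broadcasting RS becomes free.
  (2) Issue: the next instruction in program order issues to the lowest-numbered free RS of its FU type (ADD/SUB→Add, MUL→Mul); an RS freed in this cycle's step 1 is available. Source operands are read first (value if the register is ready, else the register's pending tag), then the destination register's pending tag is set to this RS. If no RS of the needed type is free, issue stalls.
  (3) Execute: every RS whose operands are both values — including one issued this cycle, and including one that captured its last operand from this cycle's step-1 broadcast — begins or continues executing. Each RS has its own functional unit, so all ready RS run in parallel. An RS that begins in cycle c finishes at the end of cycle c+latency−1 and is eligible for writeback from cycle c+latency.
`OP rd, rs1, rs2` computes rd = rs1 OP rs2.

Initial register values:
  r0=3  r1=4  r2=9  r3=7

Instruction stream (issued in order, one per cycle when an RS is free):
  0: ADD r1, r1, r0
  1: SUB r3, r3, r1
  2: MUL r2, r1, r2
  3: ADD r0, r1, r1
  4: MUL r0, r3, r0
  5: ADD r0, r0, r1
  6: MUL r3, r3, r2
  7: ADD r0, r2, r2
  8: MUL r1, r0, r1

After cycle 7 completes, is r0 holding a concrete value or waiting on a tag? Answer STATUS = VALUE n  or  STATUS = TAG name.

STATUS = TAG Add1

cycle 1: issue ADD r1<-Add1 // r0:3,r1:Add1,r2:9,r3:7
cycle 2: issue SUB r3<-Add2 // r0:3,r1:Add1,r2:9,r3:Add2
cycle 3: CDB Add1=7; issue MUL r2<-Mul1 // r0:3,r1:7,r2:Mul1,r3:Add2
cycle 4: issue ADD r0<-Add1 // r0:Add1,r1:7,r2:Mul1,r3:Add2
cycle 5: CDB Add2=0; issue MUL r0<-Mul2 // r0:Mul2,r1:7,r2:Mul1,r3:0
cycle 6: CDB Add1=14; issue ADD r0<-Add1 // r0:Add1,r1:7,r2:Mul1,r3:0
cycle 7: stall // r0:Add1,r1:7,r2:Mul1,r3:0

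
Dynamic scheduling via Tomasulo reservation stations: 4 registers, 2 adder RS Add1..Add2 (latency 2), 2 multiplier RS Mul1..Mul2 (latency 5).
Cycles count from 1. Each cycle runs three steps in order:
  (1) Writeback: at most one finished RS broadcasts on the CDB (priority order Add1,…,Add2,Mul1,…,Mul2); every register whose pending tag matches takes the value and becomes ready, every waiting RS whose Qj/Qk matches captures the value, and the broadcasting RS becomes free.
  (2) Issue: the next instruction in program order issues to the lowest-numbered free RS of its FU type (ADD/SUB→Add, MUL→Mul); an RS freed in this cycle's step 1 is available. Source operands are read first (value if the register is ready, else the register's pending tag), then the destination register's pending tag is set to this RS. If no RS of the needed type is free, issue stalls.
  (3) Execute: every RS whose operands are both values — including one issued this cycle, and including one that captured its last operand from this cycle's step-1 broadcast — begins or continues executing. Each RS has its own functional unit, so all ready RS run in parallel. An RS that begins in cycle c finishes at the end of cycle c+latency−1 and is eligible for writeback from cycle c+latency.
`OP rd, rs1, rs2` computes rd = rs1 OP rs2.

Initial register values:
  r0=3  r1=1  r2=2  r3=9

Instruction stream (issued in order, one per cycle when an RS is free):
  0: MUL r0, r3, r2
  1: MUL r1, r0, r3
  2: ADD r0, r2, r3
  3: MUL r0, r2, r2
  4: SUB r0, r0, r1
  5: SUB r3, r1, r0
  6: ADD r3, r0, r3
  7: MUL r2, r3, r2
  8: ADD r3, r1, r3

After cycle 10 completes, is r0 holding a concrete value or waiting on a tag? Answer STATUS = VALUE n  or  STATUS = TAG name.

cycle 1: issue MUL r0<-Mul1 // r0:Mul1,r1:1,r2:2,r3:9
cycle 2: issue MUL r1<-Mul2 // r0:Mul1,r1:Mul2,r2:2,r3:9
cycle 3: issue ADD r0<-Add1 // r0:Add1,r1:Mul2,r2:2,r3:9
cycle 4: stall // r0:Add1,r1:Mul2,r2:2,r3:9
cycle 5: CDB Add1=11; stall // r0:11,r1:Mul2,r2:2,r3:9
cycle 6: CDB Mul1=18; issue MUL r0<-Mul1 // r0:Mul1,r1:Mul2,r2:2,r3:9
cycle 7: issue SUB r0<-Add1 // r0:Add1,r1:Mul2,r2:2,r3:9
cycle 8: issue SUB r3<-Add2 // r0:Add1,r1:Mul2,r2:2,r3:Add2
cycle 9: stall // r0:Add1,r1:Mul2,r2:2,r3:Add2
cycle 10: stall // r0:Add1,r1:Mul2,r2:2,r3:Add2

STATUS = TAG Add1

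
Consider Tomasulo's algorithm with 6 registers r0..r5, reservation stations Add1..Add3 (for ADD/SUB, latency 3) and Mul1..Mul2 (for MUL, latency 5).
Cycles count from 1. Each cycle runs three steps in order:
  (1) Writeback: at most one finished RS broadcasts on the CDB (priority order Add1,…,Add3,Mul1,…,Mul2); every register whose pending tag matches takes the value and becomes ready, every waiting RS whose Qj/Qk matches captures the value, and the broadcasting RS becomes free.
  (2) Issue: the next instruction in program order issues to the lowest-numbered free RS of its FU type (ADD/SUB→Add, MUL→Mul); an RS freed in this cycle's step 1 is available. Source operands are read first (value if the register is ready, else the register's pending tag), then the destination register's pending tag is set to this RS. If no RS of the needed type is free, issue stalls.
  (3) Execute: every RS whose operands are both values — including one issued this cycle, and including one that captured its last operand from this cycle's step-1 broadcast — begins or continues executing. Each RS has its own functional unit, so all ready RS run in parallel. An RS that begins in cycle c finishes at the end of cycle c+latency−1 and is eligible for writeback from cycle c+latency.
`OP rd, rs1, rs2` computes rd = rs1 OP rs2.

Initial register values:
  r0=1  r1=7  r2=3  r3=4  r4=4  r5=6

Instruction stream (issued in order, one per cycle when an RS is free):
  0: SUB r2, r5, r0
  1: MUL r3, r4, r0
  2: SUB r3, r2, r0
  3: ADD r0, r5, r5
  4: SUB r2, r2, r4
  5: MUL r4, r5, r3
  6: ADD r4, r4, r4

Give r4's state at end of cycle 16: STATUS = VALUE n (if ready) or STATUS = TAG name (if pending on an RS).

cycle 1: issue SUB r2<-Add1 // r0:1,r1:7,r2:Add1,r3:4,r4:4,r5:6
cycle 2: issue MUL r3<-Mul1 // r0:1,r1:7,r2:Add1,r3:Mul1,r4:4,r5:6
cycle 3: issue SUB r3<-Add2 // r0:1,r1:7,r2:Add1,r3:Add2,r4:4,r5:6
cycle 4: CDB Add1=5; issue ADD r0<-Add1 // r0:Add1,r1:7,r2:5,r3:Add2,r4:4,r5:6
cycle 5: issue SUB r2<-Add3 // r0:Add1,r1:7,r2:Add3,r3:Add2,r4:4,r5:6
cycle 6: issue MUL r4<-Mul2 // r0:Add1,r1:7,r2:Add3,r3:Add2,r4:Mul2,r5:6
cycle 7: CDB Add1=12; issue ADD r4<-Add1 // r0:12,r1:7,r2:Add3,r3:Add2,r4:Add1,r5:6
cycle 8: CDB Add2=4 // r0:12,r1:7,r2:Add3,r3:4,r4:Add1,r5:6
cycle 9: CDB Add3=1 // r0:12,r1:7,r2:1,r3:4,r4:Add1,r5:6
cycle 10: CDB Mul1=4 // r0:12,r1:7,r2:1,r3:4,r4:Add1,r5:6
cycle 11: - // r0:12,r1:7,r2:1,r3:4,r4:Add1,r5:6
cycle 12: - // r0:12,r1:7,r2:1,r3:4,r4:Add1,r5:6
cycle 13: CDB Mul2=24 // r0:12,r1:7,r2:1,r3:4,r4:Add1,r5:6
cycle 14: - // r0:12,r1:7,r2:1,r3:4,r4:Add1,r5:6
cycle 15: - // r0:12,r1:7,r2:1,r3:4,r4:Add1,r5:6
cycle 16: CDB Add1=48 // r0:12,r1:7,r2:1,r3:4,r4:48,r5:6

STATUS = VALUE 48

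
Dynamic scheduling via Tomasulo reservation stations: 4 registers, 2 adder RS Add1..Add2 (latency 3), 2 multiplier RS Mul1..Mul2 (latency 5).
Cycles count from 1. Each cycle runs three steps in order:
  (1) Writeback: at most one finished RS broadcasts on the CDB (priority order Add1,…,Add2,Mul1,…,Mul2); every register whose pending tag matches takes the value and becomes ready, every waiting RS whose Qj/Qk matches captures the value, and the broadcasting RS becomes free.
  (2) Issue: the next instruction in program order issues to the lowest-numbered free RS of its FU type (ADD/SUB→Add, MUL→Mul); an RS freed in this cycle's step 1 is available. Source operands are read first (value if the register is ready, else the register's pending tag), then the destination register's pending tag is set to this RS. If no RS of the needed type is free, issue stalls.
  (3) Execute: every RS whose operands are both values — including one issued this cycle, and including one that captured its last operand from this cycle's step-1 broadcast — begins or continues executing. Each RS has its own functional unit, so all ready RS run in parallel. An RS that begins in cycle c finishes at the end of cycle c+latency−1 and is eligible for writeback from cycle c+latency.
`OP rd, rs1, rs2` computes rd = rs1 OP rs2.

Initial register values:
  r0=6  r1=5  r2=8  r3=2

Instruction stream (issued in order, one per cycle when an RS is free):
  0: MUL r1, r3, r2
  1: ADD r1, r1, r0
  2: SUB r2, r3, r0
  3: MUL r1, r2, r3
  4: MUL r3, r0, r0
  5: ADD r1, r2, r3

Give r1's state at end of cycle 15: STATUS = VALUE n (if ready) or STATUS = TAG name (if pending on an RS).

c1: issue MUL r1<-Mul1 | r0:6,r1:Mul1,r2:8,r3:2
c2: issue ADD r1<-Add1 | r0:6,r1:Add1,r2:8,r3:2
c3: issue SUB r2<-Add2 | r0:6,r1:Add1,r2:Add2,r3:2
c4: issue MUL r1<-Mul2 | r0:6,r1:Mul2,r2:Add2,r3:2
c5: stall | r0:6,r1:Mul2,r2:Add2,r3:2
c6: CDB Add2=-4; stall | r0:6,r1:Mul2,r2:-4,r3:2
c7: CDB Mul1=16; issue MUL r3<-Mul1 | r0:6,r1:Mul2,r2:-4,r3:Mul1
c8: issue ADD r1<-Add2 | r0:6,r1:Add2,r2:-4,r3:Mul1
c9: - | r0:6,r1:Add2,r2:-4,r3:Mul1
c10: CDB Add1=22 | r0:6,r1:Add2,r2:-4,r3:Mul1
c11: CDB Mul2=-8 | r0:6,r1:Add2,r2:-4,r3:Mul1
c12: CDB Mul1=36 | r0:6,r1:Add2,r2:-4,r3:36
c13: - | r0:6,r1:Add2,r2:-4,r3:36
c14: - | r0:6,r1:Add2,r2:-4,r3:36
c15: CDB Add2=32 | r0:6,r1:32,r2:-4,r3:36

STATUS = VALUE 32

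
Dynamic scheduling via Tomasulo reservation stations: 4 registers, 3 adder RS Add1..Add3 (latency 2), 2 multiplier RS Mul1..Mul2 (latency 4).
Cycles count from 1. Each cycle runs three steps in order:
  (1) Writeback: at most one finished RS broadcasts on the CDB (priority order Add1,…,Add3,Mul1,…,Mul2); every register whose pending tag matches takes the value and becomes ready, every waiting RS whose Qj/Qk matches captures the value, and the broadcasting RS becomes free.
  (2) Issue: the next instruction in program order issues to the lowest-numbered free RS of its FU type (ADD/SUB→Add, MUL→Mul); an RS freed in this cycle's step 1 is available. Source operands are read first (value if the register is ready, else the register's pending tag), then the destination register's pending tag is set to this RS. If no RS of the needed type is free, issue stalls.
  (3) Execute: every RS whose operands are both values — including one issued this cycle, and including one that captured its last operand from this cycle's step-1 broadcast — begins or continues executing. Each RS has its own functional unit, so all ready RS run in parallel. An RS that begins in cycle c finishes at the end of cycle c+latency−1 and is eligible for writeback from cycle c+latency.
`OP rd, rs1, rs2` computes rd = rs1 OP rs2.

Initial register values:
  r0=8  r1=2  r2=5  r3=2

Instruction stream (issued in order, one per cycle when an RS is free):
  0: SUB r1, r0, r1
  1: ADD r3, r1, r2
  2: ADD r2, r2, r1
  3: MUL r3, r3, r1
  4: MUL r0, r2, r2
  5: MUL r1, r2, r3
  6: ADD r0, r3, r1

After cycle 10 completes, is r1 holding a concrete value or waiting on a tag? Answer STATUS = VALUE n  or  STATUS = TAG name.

  c1: issue SUB r1<-Add1  regs: r0:8,r1:Add1,r2:5,r3:2
  c2: issue ADD r3<-Add2  regs: r0:8,r1:Add1,r2:5,r3:Add2
  c3: CDB Add1=6; issue ADD r2<-Add1  regs: r0:8,r1:6,r2:Add1,r3:Add2
  c4: issue MUL r3<-Mul1  regs: r0:8,r1:6,r2:Add1,r3:Mul1
  c5: CDB Add1=11; issue MUL r0<-Mul2  regs: r0:Mul2,r1:6,r2:11,r3:Mul1
  c6: CDB Add2=11; stall  regs: r0:Mul2,r1:6,r2:11,r3:Mul1
  c7: stall  regs: r0:Mul2,r1:6,r2:11,r3:Mul1
  c8: stall  regs: r0:Mul2,r1:6,r2:11,r3:Mul1
  c9: CDB Mul2=121; issue MUL r1<-Mul2  regs: r0:121,r1:Mul2,r2:11,r3:Mul1
  c10: CDB Mul1=66; issue ADD r0<-Add1  regs: r0:Add1,r1:Mul2,r2:11,r3:66

STATUS = TAG Mul2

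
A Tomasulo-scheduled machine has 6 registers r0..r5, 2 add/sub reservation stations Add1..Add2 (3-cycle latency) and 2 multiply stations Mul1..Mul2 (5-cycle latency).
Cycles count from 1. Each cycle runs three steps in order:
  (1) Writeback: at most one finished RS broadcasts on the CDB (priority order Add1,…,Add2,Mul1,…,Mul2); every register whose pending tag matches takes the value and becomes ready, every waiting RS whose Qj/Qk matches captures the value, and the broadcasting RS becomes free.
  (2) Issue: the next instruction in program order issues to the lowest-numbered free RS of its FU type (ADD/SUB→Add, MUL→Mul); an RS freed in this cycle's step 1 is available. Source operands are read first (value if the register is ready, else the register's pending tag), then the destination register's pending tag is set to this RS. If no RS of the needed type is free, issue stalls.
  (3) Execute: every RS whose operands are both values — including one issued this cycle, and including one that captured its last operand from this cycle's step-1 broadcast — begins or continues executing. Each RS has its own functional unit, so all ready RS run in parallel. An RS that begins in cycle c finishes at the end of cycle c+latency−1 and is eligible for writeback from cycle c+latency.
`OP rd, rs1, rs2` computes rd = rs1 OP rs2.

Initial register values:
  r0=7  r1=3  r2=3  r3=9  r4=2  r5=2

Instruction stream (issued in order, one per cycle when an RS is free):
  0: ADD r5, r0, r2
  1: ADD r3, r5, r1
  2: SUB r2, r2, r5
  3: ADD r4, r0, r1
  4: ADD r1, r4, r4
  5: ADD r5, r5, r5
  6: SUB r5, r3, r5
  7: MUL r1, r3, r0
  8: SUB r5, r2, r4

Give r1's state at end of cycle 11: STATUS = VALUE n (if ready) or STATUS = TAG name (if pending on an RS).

cycle 1: issue ADD r5<-Add1 // r0:7,r1:3,r2:3,r3:9,r4:2,r5:Add1
cycle 2: issue ADD r3<-Add2 // r0:7,r1:3,r2:3,r3:Add2,r4:2,r5:Add1
cycle 3: stall // r0:7,r1:3,r2:3,r3:Add2,r4:2,r5:Add1
cycle 4: CDB Add1=10; issue SUB r2<-Add1 // r0:7,r1:3,r2:Add1,r3:Add2,r4:2,r5:10
cycle 5: stall // r0:7,r1:3,r2:Add1,r3:Add2,r4:2,r5:10
cycle 6: stall // r0:7,r1:3,r2:Add1,r3:Add2,r4:2,r5:10
cycle 7: CDB Add1=-7; issue ADD r4<-Add1 // r0:7,r1:3,r2:-7,r3:Add2,r4:Add1,r5:10
cycle 8: CDB Add2=13; issue ADD r1<-Add2 // r0:7,r1:Add2,r2:-7,r3:13,r4:Add1,r5:10
cycle 9: stall // r0:7,r1:Add2,r2:-7,r3:13,r4:Add1,r5:10
cycle 10: CDB Add1=10; issue ADD r5<-Add1 // r0:7,r1:Add2,r2:-7,r3:13,r4:10,r5:Add1
cycle 11: stall // r0:7,r1:Add2,r2:-7,r3:13,r4:10,r5:Add1

STATUS = TAG Add2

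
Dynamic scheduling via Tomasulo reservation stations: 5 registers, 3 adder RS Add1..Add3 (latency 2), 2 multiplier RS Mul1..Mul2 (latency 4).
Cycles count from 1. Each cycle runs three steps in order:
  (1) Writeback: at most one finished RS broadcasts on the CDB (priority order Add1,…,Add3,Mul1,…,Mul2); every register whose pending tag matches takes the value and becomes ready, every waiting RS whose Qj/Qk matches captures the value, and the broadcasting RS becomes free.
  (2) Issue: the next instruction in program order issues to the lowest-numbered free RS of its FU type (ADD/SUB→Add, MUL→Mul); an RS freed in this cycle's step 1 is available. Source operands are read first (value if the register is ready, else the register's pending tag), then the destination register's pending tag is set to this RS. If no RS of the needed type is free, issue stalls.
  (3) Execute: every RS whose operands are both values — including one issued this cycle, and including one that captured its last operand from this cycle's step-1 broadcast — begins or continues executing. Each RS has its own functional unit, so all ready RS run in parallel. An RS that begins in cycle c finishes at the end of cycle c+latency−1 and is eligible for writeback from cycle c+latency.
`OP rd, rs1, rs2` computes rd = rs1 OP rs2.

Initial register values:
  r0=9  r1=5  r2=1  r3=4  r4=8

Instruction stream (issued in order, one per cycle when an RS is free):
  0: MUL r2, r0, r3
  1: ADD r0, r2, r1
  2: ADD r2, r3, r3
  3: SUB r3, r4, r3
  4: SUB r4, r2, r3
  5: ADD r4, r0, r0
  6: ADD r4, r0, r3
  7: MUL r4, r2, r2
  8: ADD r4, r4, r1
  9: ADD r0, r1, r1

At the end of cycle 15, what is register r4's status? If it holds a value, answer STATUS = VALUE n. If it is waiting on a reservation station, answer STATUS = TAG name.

  c1: issue MUL r2<-Mul1  regs: r0:9,r1:5,r2:Mul1,r3:4,r4:8
  c2: issue ADD r0<-Add1  regs: r0:Add1,r1:5,r2:Mul1,r3:4,r4:8
  c3: issue ADD r2<-Add2  regs: r0:Add1,r1:5,r2:Add2,r3:4,r4:8
  c4: issue SUB r3<-Add3  regs: r0:Add1,r1:5,r2:Add2,r3:Add3,r4:8
  c5: CDB Add2=8; issue SUB r4<-Add2  regs: r0:Add1,r1:5,r2:8,r3:Add3,r4:Add2
  c6: CDB Add3=4; issue ADD r4<-Add3  regs: r0:Add1,r1:5,r2:8,r3:4,r4:Add3
  c7: CDB Mul1=36; stall  regs: r0:Add1,r1:5,r2:8,r3:4,r4:Add3
  c8: CDB Add2=4; issue ADD r4<-Add2  regs: r0:Add1,r1:5,r2:8,r3:4,r4:Add2
  c9: CDB Add1=41; issue MUL r4<-Mul1  regs: r0:41,r1:5,r2:8,r3:4,r4:Mul1
  c10: issue ADD r4<-Add1  regs: r0:41,r1:5,r2:8,r3:4,r4:Add1
  c11: CDB Add2=45; issue ADD r0<-Add2  regs: r0:Add2,r1:5,r2:8,r3:4,r4:Add1
  c12: CDB Add3=82  regs: r0:Add2,r1:5,r2:8,r3:4,r4:Add1
  c13: CDB Add2=10  regs: r0:10,r1:5,r2:8,r3:4,r4:Add1
  c14: CDB Mul1=64  regs: r0:10,r1:5,r2:8,r3:4,r4:Add1
  c15: -  regs: r0:10,r1:5,r2:8,r3:4,r4:Add1

STATUS = TAG Add1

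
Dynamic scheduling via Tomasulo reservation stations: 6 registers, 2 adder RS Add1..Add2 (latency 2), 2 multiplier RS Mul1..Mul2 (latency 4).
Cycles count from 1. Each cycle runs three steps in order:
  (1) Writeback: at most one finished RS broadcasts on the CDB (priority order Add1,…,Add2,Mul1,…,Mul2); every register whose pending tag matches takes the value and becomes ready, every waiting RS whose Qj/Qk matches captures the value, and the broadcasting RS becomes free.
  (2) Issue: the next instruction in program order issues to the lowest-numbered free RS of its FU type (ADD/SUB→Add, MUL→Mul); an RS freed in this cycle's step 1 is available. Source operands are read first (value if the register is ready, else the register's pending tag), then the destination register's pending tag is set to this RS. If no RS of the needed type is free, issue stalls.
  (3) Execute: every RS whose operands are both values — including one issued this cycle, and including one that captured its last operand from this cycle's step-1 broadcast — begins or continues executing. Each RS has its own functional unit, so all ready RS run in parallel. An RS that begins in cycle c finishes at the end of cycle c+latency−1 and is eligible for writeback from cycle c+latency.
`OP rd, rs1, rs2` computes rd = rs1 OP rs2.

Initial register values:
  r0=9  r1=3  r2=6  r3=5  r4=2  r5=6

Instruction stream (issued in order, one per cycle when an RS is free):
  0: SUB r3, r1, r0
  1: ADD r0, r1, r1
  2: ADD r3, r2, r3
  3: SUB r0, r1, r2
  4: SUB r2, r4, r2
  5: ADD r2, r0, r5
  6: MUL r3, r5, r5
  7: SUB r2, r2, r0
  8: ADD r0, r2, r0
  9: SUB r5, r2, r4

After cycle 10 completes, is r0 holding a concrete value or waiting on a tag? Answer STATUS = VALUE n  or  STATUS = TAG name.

cycle 1: issue SUB r3<-Add1 // r0:9,r1:3,r2:6,r3:Add1,r4:2,r5:6
cycle 2: issue ADD r0<-Add2 // r0:Add2,r1:3,r2:6,r3:Add1,r4:2,r5:6
cycle 3: CDB Add1=-6; issue ADD r3<-Add1 // r0:Add2,r1:3,r2:6,r3:Add1,r4:2,r5:6
cycle 4: CDB Add2=6; issue SUB r0<-Add2 // r0:Add2,r1:3,r2:6,r3:Add1,r4:2,r5:6
cycle 5: CDB Add1=0; issue SUB r2<-Add1 // r0:Add2,r1:3,r2:Add1,r3:0,r4:2,r5:6
cycle 6: CDB Add2=-3; issue ADD r2<-Add2 // r0:-3,r1:3,r2:Add2,r3:0,r4:2,r5:6
cycle 7: CDB Add1=-4; issue MUL r3<-Mul1 // r0:-3,r1:3,r2:Add2,r3:Mul1,r4:2,r5:6
cycle 8: CDB Add2=3; issue SUB r2<-Add1 // r0:-3,r1:3,r2:Add1,r3:Mul1,r4:2,r5:6
cycle 9: issue ADD r0<-Add2 // r0:Add2,r1:3,r2:Add1,r3:Mul1,r4:2,r5:6
cycle 10: CDB Add1=6; issue SUB r5<-Add1 // r0:Add2,r1:3,r2:6,r3:Mul1,r4:2,r5:Add1

STATUS = TAG Add2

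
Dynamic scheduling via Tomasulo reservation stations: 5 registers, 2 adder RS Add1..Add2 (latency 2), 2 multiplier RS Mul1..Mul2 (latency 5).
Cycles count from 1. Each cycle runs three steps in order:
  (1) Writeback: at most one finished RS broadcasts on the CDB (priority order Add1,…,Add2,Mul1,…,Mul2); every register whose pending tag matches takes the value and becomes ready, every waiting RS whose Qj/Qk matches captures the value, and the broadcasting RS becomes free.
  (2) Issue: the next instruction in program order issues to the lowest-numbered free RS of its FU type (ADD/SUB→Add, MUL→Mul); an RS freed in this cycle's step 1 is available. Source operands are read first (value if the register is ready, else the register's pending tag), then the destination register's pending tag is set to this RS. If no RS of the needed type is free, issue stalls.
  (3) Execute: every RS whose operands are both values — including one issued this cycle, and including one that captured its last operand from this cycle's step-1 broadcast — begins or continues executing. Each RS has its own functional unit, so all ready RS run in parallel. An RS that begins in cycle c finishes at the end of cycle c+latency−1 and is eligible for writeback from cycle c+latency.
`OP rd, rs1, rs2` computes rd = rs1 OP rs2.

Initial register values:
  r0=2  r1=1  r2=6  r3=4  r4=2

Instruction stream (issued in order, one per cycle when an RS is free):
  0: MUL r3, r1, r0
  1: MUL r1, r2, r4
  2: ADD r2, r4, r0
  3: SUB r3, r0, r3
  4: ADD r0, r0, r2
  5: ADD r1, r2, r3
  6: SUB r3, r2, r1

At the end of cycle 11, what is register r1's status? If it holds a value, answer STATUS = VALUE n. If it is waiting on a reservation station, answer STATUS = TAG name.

STATUS = VALUE 4

cycle 1: issue MUL r3<-Mul1 // r0:2,r1:1,r2:6,r3:Mul1,r4:2
cycle 2: issue MUL r1<-Mul2 // r0:2,r1:Mul2,r2:6,r3:Mul1,r4:2
cycle 3: issue ADD r2<-Add1 // r0:2,r1:Mul2,r2:Add1,r3:Mul1,r4:2
cycle 4: issue SUB r3<-Add2 // r0:2,r1:Mul2,r2:Add1,r3:Add2,r4:2
cycle 5: CDB Add1=4; issue ADD r0<-Add1 // r0:Add1,r1:Mul2,r2:4,r3:Add2,r4:2
cycle 6: CDB Mul1=2; stall // r0:Add1,r1:Mul2,r2:4,r3:Add2,r4:2
cycle 7: CDB Add1=6; issue ADD r1<-Add1 // r0:6,r1:Add1,r2:4,r3:Add2,r4:2
cycle 8: CDB Add2=0; issue SUB r3<-Add2 // r0:6,r1:Add1,r2:4,r3:Add2,r4:2
cycle 9: CDB Mul2=12 // r0:6,r1:Add1,r2:4,r3:Add2,r4:2
cycle 10: CDB Add1=4 // r0:6,r1:4,r2:4,r3:Add2,r4:2
cycle 11: - // r0:6,r1:4,r2:4,r3:Add2,r4:2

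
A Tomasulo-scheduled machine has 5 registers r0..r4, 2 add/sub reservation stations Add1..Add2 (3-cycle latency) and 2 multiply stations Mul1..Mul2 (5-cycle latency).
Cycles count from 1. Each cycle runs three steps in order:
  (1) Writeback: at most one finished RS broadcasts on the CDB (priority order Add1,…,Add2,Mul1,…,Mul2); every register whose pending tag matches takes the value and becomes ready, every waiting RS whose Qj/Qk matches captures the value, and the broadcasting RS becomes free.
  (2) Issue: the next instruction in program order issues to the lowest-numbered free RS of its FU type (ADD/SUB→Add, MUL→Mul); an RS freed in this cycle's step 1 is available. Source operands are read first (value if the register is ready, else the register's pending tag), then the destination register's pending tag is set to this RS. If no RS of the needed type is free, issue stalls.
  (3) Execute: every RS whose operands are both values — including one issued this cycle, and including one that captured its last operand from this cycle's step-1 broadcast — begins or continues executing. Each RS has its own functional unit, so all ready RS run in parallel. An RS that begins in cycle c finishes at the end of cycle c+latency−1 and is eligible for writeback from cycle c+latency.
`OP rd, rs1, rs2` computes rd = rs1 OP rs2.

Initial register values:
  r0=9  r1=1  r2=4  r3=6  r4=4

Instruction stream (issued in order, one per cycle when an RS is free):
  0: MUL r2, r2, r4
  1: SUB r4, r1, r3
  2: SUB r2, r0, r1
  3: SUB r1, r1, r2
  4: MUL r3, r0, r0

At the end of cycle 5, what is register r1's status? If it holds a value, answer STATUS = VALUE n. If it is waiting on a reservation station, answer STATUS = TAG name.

STATUS = TAG Add1

cycle 1: issue MUL r2<-Mul1 // r0:9,r1:1,r2:Mul1,r3:6,r4:4
cycle 2: issue SUB r4<-Add1 // r0:9,r1:1,r2:Mul1,r3:6,r4:Add1
cycle 3: issue SUB r2<-Add2 // r0:9,r1:1,r2:Add2,r3:6,r4:Add1
cycle 4: stall // r0:9,r1:1,r2:Add2,r3:6,r4:Add1
cycle 5: CDB Add1=-5; issue SUB r1<-Add1 // r0:9,r1:Add1,r2:Add2,r3:6,r4:-5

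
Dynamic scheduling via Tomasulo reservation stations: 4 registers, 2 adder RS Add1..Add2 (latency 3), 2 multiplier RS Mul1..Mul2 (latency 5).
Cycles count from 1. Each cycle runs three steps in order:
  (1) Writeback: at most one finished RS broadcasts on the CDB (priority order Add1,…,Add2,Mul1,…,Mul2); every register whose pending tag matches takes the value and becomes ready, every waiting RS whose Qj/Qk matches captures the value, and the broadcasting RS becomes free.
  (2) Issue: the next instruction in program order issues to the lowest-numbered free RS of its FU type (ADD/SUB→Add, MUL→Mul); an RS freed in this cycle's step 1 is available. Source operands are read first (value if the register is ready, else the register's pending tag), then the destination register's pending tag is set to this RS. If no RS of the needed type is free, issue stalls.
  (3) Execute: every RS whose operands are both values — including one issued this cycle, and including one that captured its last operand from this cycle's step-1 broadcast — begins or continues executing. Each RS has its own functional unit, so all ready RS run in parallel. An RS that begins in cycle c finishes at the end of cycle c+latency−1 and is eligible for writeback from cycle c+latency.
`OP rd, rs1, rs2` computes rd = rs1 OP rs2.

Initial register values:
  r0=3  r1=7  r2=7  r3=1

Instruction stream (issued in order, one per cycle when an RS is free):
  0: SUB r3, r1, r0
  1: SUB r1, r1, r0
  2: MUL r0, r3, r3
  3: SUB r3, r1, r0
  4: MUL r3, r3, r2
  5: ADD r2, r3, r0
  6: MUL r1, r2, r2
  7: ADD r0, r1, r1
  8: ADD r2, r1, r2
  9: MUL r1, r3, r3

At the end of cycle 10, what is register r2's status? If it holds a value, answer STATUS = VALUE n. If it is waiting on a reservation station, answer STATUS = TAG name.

  c1: issue SUB r3<-Add1  regs: r0:3,r1:7,r2:7,r3:Add1
  c2: issue SUB r1<-Add2  regs: r0:3,r1:Add2,r2:7,r3:Add1
  c3: issue MUL r0<-Mul1  regs: r0:Mul1,r1:Add2,r2:7,r3:Add1
  c4: CDB Add1=4; issue SUB r3<-Add1  regs: r0:Mul1,r1:Add2,r2:7,r3:Add1
  c5: CDB Add2=4; issue MUL r3<-Mul2  regs: r0:Mul1,r1:4,r2:7,r3:Mul2
  c6: issue ADD r2<-Add2  regs: r0:Mul1,r1:4,r2:Add2,r3:Mul2
  c7: stall  regs: r0:Mul1,r1:4,r2:Add2,r3:Mul2
  c8: stall  regs: r0:Mul1,r1:4,r2:Add2,r3:Mul2
  c9: CDB Mul1=16; issue MUL r1<-Mul1  regs: r0:16,r1:Mul1,r2:Add2,r3:Mul2
  c10: stall  regs: r0:16,r1:Mul1,r2:Add2,r3:Mul2

STATUS = TAG Add2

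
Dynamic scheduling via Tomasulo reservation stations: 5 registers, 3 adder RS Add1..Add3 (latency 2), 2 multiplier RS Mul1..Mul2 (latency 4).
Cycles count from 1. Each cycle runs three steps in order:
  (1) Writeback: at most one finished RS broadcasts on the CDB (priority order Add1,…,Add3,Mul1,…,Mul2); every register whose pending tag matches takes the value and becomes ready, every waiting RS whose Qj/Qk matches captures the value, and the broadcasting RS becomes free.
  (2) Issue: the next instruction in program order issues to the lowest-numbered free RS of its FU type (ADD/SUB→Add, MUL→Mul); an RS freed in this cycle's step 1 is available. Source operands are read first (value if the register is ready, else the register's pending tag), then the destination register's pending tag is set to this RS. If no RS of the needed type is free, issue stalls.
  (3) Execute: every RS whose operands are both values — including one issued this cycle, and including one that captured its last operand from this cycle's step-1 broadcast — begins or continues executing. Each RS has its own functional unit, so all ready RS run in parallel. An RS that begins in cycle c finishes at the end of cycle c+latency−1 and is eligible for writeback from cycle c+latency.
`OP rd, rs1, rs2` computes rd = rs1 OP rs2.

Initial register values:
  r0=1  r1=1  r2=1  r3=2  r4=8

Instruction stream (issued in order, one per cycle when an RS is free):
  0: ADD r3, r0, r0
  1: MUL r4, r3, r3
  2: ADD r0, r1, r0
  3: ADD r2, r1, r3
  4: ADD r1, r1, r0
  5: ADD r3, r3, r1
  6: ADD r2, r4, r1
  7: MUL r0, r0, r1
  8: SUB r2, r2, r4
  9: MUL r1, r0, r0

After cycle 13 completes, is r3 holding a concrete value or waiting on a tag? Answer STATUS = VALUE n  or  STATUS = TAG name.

c1: issue ADD r3<-Add1 | r0:1,r1:1,r2:1,r3:Add1,r4:8
c2: issue MUL r4<-Mul1 | r0:1,r1:1,r2:1,r3:Add1,r4:Mul1
c3: CDB Add1=2; issue ADD r0<-Add1 | r0:Add1,r1:1,r2:1,r3:2,r4:Mul1
c4: issue ADD r2<-Add2 | r0:Add1,r1:1,r2:Add2,r3:2,r4:Mul1
c5: CDB Add1=2; issue ADD r1<-Add1 | r0:2,r1:Add1,r2:Add2,r3:2,r4:Mul1
c6: CDB Add2=3; issue ADD r3<-Add2 | r0:2,r1:Add1,r2:3,r3:Add2,r4:Mul1
c7: CDB Add1=3; issue ADD r2<-Add1 | r0:2,r1:3,r2:Add1,r3:Add2,r4:Mul1
c8: CDB Mul1=4; issue MUL r0<-Mul1 | r0:Mul1,r1:3,r2:Add1,r3:Add2,r4:4
c9: CDB Add2=5; issue SUB r2<-Add2 | r0:Mul1,r1:3,r2:Add2,r3:5,r4:4
c10: CDB Add1=7; issue MUL r1<-Mul2 | r0:Mul1,r1:Mul2,r2:Add2,r3:5,r4:4
c11: - | r0:Mul1,r1:Mul2,r2:Add2,r3:5,r4:4
c12: CDB Add2=3 | r0:Mul1,r1:Mul2,r2:3,r3:5,r4:4
c13: CDB Mul1=6 | r0:6,r1:Mul2,r2:3,r3:5,r4:4

STATUS = VALUE 5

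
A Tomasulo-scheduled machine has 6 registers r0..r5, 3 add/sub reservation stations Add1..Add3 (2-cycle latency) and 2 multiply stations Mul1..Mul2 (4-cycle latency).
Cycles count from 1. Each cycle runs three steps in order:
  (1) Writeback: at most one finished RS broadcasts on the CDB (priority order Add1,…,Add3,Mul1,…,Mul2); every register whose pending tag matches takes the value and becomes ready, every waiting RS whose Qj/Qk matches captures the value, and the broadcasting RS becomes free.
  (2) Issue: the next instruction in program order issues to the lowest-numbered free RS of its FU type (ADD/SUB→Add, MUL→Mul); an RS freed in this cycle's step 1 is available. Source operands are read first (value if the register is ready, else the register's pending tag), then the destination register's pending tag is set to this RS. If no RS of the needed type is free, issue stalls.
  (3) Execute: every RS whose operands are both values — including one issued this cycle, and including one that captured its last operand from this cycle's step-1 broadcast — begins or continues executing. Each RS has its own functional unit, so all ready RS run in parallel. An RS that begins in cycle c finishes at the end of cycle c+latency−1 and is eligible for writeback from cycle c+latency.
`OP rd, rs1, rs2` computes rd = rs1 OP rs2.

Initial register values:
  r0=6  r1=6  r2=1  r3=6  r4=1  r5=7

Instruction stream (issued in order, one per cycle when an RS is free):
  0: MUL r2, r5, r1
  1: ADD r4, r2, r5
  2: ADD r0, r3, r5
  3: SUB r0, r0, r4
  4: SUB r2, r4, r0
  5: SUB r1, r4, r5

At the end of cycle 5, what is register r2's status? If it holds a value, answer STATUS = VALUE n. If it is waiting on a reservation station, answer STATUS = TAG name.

STATUS = TAG Add2

cycle 1: issue MUL r2<-Mul1 // r0:6,r1:6,r2:Mul1,r3:6,r4:1,r5:7
cycle 2: issue ADD r4<-Add1 // r0:6,r1:6,r2:Mul1,r3:6,r4:Add1,r5:7
cycle 3: issue ADD r0<-Add2 // r0:Add2,r1:6,r2:Mul1,r3:6,r4:Add1,r5:7
cycle 4: issue SUB r0<-Add3 // r0:Add3,r1:6,r2:Mul1,r3:6,r4:Add1,r5:7
cycle 5: CDB Add2=13; issue SUB r2<-Add2 // r0:Add3,r1:6,r2:Add2,r3:6,r4:Add1,r5:7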